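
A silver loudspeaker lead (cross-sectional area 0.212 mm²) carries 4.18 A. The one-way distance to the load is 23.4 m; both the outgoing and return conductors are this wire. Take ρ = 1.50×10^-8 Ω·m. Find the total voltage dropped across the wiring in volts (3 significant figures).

A = 0.212 mm² = 2.120e-07 m²
Total conductor length (both ways) L = 2 × 23.4 = 46.8 m
R = ρL/A = (1.50×10^-8)(46.8)/(2.120e-07) = 3.311 Ω
V = IR = 4.18 × 3.311 = 13.8 V

13.8 V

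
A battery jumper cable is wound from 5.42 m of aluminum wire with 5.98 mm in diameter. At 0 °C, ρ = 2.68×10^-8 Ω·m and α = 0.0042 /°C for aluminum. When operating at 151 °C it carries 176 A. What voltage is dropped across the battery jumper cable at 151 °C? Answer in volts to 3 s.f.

1.49 V

A = π(d/2)² = π(2.9900e-03 m)² = 2.809e-05 m²
R₍0₎ = ρL/A = (2.68×10^-8)(5.42)/(2.809e-05) = 0.005172 Ω
R₍151₎ = R₍0₎(1 + αΔT) = 0.005172 × (1 + 0.0042×151) = 0.008452 Ω
V = IR = 176 × 0.008452 = 1.49 V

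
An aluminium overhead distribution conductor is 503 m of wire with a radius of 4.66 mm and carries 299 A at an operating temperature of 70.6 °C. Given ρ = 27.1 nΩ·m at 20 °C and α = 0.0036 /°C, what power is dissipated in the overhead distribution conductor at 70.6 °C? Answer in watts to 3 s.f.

21100 W

ρ = 27.1 nΩ·m = 2.71×10^-8 Ω·m
A = πr² = π(4.6600e-03 m)² = 6.822e-05 m²
R₍20₎ = ρL/A = (2.71×10^-8)(503)/(6.822e-05) = 0.1998 Ω
R₍70.6₎ = R₍20₎(1 + αΔT) = 0.1998 × (1 + 0.0036×50.6) = 0.2362 Ω
P = I²R = (299)² × 0.2362 = 21100 W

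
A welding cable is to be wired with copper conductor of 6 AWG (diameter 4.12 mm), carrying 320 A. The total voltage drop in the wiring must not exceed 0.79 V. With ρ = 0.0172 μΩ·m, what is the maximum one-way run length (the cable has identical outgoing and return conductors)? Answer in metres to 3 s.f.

ρ = 0.0172 μΩ·m = 1.72×10^-8 Ω·m
A = π(4.12/2 mm)² = π(2.0600e-03 m)² = 1.333e-05 m²
L_max = V_max·A/(2·ρI) = (0.79)(1.333e-05)/(2×1.72×10^-8×320) = 0.957 m

0.957 m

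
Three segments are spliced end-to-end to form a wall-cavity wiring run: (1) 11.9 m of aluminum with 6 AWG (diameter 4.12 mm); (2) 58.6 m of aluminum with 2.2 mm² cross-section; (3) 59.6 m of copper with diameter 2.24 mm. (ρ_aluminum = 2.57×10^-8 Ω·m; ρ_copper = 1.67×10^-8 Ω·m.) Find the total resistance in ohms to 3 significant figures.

Seg 1: A = π(4.12/2 mm)² = π(2.0600e-03 m)² = 1.333e-05 m²
R_1 = (2.57×10^-8)(11.9)/(1.333e-05) = 0.02294 Ω
Seg 2: A = 2.2 mm² = 2.200e-06 m²
R_2 = (2.57×10^-8)(58.6)/(2.200e-06) = 0.6846 Ω
Seg 3: A = π(d/2)² = π(1.1200e-03 m)² = 3.941e-06 m²
R_3 = (1.67×10^-8)(59.6)/(3.941e-06) = 0.2526 Ω
R_total = R_1 + R_2 + R_3 = 0.960 Ω

0.960 Ω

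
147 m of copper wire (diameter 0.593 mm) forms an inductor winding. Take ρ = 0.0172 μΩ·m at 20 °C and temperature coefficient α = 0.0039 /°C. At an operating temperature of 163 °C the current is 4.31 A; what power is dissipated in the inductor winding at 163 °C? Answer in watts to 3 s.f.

265 W

ρ = 0.0172 μΩ·m = 1.72×10^-8 Ω·m
A = π(d/2)² = π(2.9650e-04 m)² = 2.762e-07 m²
R₍20₎ = ρL/A = (1.72×10^-8)(147)/(2.762e-07) = 9.155 Ω
R₍163₎ = R₍20₎(1 + αΔT) = 9.155 × (1 + 0.0039×143) = 14.26 Ω
P = I²R = (4.31)² × 14.26 = 265 W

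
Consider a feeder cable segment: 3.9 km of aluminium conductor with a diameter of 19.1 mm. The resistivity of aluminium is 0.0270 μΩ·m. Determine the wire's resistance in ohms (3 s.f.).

0.368 Ω

ρ = 0.0270 μΩ·m = 2.70×10^-8 Ω·m
A = π(d/2)² = π(9.5500e-03 m)² = 2.865e-04 m²
R = ρL/A = (2.70×10^-8)(3900 m)/(2.865e-04 m²) = 0.368 Ω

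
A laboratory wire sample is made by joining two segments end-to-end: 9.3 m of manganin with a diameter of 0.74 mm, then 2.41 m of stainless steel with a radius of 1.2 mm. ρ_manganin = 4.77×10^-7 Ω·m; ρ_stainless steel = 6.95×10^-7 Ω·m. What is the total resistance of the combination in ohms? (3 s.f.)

10.7 Ω

Segment 1: A = π(d/2)² = π(3.7000e-04 m)² = 4.301e-07 m²
R₁ = ρL/A = (4.77×10^-7)(9.3)/(4.301e-07) = 10.31 Ω
Segment 2: A = πr² = π(1.2000e-03 m)² = 4.524e-06 m²
R₂ = (6.95×10^-7)(2.41)/(4.524e-06) = 0.3702 Ω
R = R₁ + R₂ = 10.7 Ω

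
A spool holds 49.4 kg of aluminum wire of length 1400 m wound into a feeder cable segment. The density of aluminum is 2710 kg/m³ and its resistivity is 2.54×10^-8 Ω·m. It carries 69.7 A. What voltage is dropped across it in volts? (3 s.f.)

A = m/(density·L) = 49.4/(2710×1400) = 1.3021e-05 m²
R = ρL/A = (2.54×10^-8)(1400)/(1.3021e-05) = 2.731 Ω
V = IR = 69.7 × 2.731 = 190 V

190 V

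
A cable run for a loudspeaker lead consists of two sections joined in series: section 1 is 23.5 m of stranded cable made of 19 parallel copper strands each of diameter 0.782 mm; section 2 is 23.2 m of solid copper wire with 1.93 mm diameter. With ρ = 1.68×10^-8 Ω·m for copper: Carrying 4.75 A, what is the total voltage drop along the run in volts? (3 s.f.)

Section 1: A_strand = π(3.9100e-04)² = 4.803e-07 m²; R₁ = ρL/(N·A_s) = (1.68×10^-8)(23.5)/(19×4.803e-07) = 0.04326 Ω
Section 2: A = π(d/2)² = π(9.6500e-04 m)² = 2.926e-06 m²
R₂ = (1.68×10^-8)(23.2)/(2.926e-06) = 0.1332 Ω
R = R₁ + R₂ = 0.1765 Ω
V = IR = 4.75 × 0.1765 = 0.838 V

0.838 V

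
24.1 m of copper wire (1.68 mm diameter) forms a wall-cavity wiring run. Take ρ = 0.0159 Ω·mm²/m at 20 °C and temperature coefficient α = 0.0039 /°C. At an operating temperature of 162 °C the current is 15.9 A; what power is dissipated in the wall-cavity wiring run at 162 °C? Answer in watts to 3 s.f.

67.9 W

ρ = 0.0159 Ω·mm²/m = 1.59×10^-8 Ω·m
A = π(d/2)² = π(8.4000e-04 m)² = 2.217e-06 m²
R₍20₎ = ρL/A = (1.59×10^-8)(24.1)/(2.217e-06) = 0.1729 Ω
R₍162₎ = R₍20₎(1 + αΔT) = 0.1729 × (1 + 0.0039×142) = 0.2686 Ω
P = I²R = (15.9)² × 0.2686 = 67.9 W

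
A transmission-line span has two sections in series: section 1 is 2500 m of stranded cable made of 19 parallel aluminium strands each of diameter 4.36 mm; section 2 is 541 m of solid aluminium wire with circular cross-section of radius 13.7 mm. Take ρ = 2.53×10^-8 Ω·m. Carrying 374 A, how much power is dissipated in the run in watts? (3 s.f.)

Section 1: A_strand = π(2.1800e-03)² = 1.493e-05 m²; R₁ = ρL/(N·A_s) = (2.53×10^-8)(2500)/(19×1.493e-05) = 0.223 Ω
Section 2: A = πr² = π(1.3700e-02 m)² = 5.896e-04 m²
R₂ = (2.53×10^-8)(541)/(5.896e-04) = 0.02321 Ω
R = R₁ + R₂ = 0.2462 Ω
P = I²R = (374)² × 0.2462 = 34400 W

34400 W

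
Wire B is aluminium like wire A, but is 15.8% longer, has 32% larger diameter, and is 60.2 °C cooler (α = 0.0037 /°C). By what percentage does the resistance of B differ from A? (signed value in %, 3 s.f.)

-48.3%

R ∝ ρL/d² with ρ ∝ (1+αΔT), so R_B/R_A = (1 + 15.8/100) × (1 + 32/100)⁻² × (1 − 0.0037×60.2)
= 1.158 × 0.5739 × 0.7773 = 0.5166
(R_B − R_A)/R_A = 0.5166 − 1 = -48.3%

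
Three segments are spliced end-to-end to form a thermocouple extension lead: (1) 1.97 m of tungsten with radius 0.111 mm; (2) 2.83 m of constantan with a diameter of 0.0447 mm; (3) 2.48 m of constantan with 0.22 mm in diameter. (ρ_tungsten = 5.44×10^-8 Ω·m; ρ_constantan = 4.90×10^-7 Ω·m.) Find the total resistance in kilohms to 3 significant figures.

Seg 1: A = πr² = π(1.1100e-04 m)² = 3.871e-08 m²
R_1 = (5.44×10^-8)(1.97)/(3.871e-08) = 2.769 Ω
Seg 2: A = π(d/2)² = π(2.2350e-05 m)² = 1.569e-09 m²
R_2 = (4.90×10^-7)(2.83)/(1.569e-09) = 883.6 Ω
Seg 3: A = π(d/2)² = π(1.1000e-04 m)² = 3.801e-08 m²
R_3 = (4.90×10^-7)(2.48)/(3.801e-08) = 31.97 Ω
R_total = R_1 + R_2 + R_3 = 0.918 kΩ

0.918 kΩ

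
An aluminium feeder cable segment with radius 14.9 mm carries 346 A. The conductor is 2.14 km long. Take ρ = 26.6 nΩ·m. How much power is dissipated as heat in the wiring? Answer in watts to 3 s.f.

9770 W

ρ = 26.6 nΩ·m = 2.66×10^-8 Ω·m
A = πr² = π(1.4900e-02 m)² = 6.975e-04 m²
R = ρL/A = (2.66×10^-8)(2140)/(6.975e-04) = 0.08162 Ω
P = I²R = (346)² × 0.08162 = 9770 W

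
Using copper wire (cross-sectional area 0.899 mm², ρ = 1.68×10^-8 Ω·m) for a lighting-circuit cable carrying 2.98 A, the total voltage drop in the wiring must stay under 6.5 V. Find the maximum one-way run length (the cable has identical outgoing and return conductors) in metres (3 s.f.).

A = 0.899 mm² = 8.990e-07 m²
L_max = V_max·A/(2·ρI) = (6.5)(8.990e-07)/(2×1.68×10^-8×2.98) = 58.4 m

58.4 m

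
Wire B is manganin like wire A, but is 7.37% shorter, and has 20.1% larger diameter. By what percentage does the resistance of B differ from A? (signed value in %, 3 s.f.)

R ∝ L/d², so R_B/R_A = (1 − 7.37/100) × (1 + 20.1/100)⁻²
= 0.9263 × 0.6933 = 0.6422
(R_B − R_A)/R_A = 0.6422 − 1 = -35.8%

-35.8%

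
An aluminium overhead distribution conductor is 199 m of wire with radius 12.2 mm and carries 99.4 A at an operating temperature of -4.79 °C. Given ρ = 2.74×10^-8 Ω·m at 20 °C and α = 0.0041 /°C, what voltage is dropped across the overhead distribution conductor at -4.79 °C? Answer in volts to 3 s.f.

1.04 V

A = πr² = π(1.2200e-02 m)² = 4.676e-04 m²
R₍20₎ = ρL/A = (2.74×10^-8)(199)/(4.676e-04) = 0.01166 Ω
R₍-4.79₎ = R₍20₎(1 + αΔT) = 0.01166 × (1 + 0.0041×-24.8) = 0.01048 Ω
V = IR = 99.4 × 0.01048 = 1.04 V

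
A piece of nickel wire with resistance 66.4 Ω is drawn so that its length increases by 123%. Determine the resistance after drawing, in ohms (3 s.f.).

k = 1 + 123/100 = 2.23; volume constant ⇒ A' = A/k, so R' = k²R.
R' = 4.973 × 66.4 = 330 Ω

330 Ω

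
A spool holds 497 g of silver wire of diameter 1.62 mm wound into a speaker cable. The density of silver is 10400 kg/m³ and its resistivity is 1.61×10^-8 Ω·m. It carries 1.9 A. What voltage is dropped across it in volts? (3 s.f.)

0.344 V

A = π(d/2)² = π(8.1000e-04 m)² = 2.0612e-06 m²
L = m/(density·A) = 0.497/(10400×2.0612e-06) = 23.18 m
R = ρL/A = (1.61×10^-8)(23.18)/(2.0612e-06) = 0.1811 Ω
V = IR = 1.9 × 0.1811 = 0.344 V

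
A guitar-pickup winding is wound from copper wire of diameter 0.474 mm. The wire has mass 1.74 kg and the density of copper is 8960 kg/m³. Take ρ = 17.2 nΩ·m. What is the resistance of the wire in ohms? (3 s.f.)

ρ = 17.2 nΩ·m = 1.72×10^-8 Ω·m
A = π(d/2)² = π(2.3700e-04 m)² = 1.7646e-07 m²
L = m/(density·A) = 1.74/(8960×1.7646e-07) = 1101 m
R = ρL/A = (1.72×10^-8)(1101)/(1.7646e-07) = 107 Ω

107 Ω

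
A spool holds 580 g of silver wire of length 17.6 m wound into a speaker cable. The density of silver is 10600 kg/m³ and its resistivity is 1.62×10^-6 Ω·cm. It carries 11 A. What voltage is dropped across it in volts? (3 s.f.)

ρ = 1.62×10^-6 Ω·cm = 1.62×10^-8 Ω·m
A = m/(density·L) = 0.58/(10600×17.6) = 3.1089e-06 m²
R = ρL/A = (1.62×10^-8)(17.6)/(3.1089e-06) = 0.09171 Ω
V = IR = 11 × 0.09171 = 1.01 V

1.01 V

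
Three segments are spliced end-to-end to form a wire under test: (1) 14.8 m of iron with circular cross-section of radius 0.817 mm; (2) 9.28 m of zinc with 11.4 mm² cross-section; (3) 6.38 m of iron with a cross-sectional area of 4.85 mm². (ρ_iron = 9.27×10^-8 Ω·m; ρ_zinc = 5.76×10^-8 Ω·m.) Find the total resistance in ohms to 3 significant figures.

0.823 Ω

Seg 1: A = πr² = π(8.1700e-04 m)² = 2.097e-06 m²
R_1 = (9.27×10^-8)(14.8)/(2.097e-06) = 0.6543 Ω
Seg 2: A = 11.4 mm² = 1.140e-05 m²
R_2 = (5.76×10^-8)(9.28)/(1.140e-05) = 0.04689 Ω
Seg 3: A = 4.85 mm² = 4.850e-06 m²
R_3 = (9.27×10^-8)(6.38)/(4.850e-06) = 0.1219 Ω
R_total = R_1 + R_2 + R_3 = 0.823 Ω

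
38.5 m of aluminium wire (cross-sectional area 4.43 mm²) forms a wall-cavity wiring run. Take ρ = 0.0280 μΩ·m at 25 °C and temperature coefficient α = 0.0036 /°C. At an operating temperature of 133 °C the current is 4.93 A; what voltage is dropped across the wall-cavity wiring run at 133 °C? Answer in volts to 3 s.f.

1.67 V

ρ = 0.0280 μΩ·m = 2.80×10^-8 Ω·m
A = 4.43 mm² = 4.430e-06 m²
R₍25₎ = ρL/A = (2.80×10^-8)(38.5)/(4.430e-06) = 0.2433 Ω
R₍133₎ = R₍25₎(1 + αΔT) = 0.2433 × (1 + 0.0036×108) = 0.338 Ω
V = IR = 4.93 × 0.338 = 1.67 V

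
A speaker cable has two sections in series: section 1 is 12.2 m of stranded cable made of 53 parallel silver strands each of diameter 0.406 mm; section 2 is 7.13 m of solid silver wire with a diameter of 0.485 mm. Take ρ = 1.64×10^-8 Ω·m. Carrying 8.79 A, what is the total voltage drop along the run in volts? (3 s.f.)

5.82 V

Section 1: A_strand = π(2.0300e-04)² = 1.295e-07 m²; R₁ = ρL/(N·A_s) = (1.64×10^-8)(12.2)/(53×1.295e-07) = 0.02916 Ω
Section 2: A = π(d/2)² = π(2.4250e-04 m)² = 1.847e-07 m²
R₂ = (1.64×10^-8)(7.13)/(1.847e-07) = 0.6329 Ω
R = R₁ + R₂ = 0.6621 Ω
V = IR = 8.79 × 0.6621 = 5.82 V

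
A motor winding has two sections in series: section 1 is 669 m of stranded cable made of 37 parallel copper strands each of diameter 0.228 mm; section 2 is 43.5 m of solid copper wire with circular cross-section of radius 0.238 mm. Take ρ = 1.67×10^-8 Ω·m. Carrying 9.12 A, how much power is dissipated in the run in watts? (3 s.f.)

Section 1: A_strand = π(1.1400e-04)² = 4.083e-08 m²; R₁ = ρL/(N·A_s) = (1.67×10^-8)(669)/(37×4.083e-08) = 7.396 Ω
Section 2: A = πr² = π(2.3800e-04 m)² = 1.780e-07 m²
R₂ = (1.67×10^-8)(43.5)/(1.780e-07) = 4.082 Ω
R = R₁ + R₂ = 11.48 Ω
P = I²R = (9.12)² × 11.48 = 955 W

955 W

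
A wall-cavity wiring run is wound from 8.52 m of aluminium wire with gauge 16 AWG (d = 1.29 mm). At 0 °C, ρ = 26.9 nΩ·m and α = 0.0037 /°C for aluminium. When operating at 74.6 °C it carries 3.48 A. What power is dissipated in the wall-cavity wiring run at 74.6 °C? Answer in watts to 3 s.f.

ρ = 26.9 nΩ·m = 2.69×10^-8 Ω·m
A = π(1.29/2 mm)² = π(6.4500e-04 m)² = 1.307e-06 m²
R₍0₎ = ρL/A = (2.69×10^-8)(8.52)/(1.307e-06) = 0.1754 Ω
R₍74.6₎ = R₍0₎(1 + αΔT) = 0.1754 × (1 + 0.0037×74.6) = 0.2238 Ω
P = I²R = (3.48)² × 0.2238 = 2.71 W

2.71 W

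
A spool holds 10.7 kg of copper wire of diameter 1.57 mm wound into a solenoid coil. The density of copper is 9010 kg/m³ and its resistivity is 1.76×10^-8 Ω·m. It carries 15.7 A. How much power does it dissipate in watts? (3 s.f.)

1370 W

A = π(d/2)² = π(7.8500e-04 m)² = 1.9359e-06 m²
L = m/(density·A) = 10.7/(9010×1.9359e-06) = 613.4 m
R = ρL/A = (1.76×10^-8)(613.4)/(1.9359e-06) = 5.577 Ω
P = I²R = (15.7)² × 5.577 = 1370 W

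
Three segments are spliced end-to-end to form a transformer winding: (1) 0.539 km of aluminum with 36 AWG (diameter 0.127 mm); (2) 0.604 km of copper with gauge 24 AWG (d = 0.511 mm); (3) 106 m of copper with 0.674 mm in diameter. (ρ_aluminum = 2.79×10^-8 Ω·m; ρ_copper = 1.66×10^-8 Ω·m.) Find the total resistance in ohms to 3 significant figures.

Seg 1: A = π(0.127/2 mm)² = π(6.3500e-05 m)² = 1.267e-08 m²
R_1 = (2.79×10^-8)(539)/(1.267e-08) = 1187 Ω
Seg 2: A = π(0.511/2 mm)² = π(2.5550e-04 m)² = 2.051e-07 m²
R_2 = (1.66×10^-8)(604)/(2.051e-07) = 48.89 Ω
Seg 3: A = π(d/2)² = π(3.3700e-04 m)² = 3.568e-07 m²
R_3 = (1.66×10^-8)(106)/(3.568e-07) = 4.932 Ω
R_total = R_1 + R_2 + R_3 = 1240 Ω

1240 Ω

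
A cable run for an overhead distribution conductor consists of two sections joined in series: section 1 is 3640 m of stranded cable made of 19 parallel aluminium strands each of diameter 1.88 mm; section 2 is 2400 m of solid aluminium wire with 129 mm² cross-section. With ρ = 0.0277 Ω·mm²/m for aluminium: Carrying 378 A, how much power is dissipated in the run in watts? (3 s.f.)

ρ = 0.0277 Ω·mm²/m = 2.77×10^-8 Ω·m
Section 1: A_strand = π(9.4000e-04)² = 2.776e-06 m²; R₁ = ρL/(N·A_s) = (2.77×10^-8)(3640)/(19×2.776e-06) = 1.912 Ω
Section 2: A = 129 mm² = 1.290e-04 m²
R₂ = (2.77×10^-8)(2400)/(1.290e-04) = 0.5153 Ω
R = R₁ + R₂ = 2.427 Ω
P = I²R = (378)² × 2.427 = 3.47×10^5 W

3.47×10^5 W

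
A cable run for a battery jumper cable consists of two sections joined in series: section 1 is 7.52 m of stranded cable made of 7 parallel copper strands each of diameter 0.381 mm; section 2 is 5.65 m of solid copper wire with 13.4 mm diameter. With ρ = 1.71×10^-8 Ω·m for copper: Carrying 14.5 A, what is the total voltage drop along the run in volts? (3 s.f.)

Section 1: A_strand = π(1.9050e-04)² = 1.140e-07 m²; R₁ = ρL/(N·A_s) = (1.71×10^-8)(7.52)/(7×1.140e-07) = 0.1611 Ω
Section 2: A = π(d/2)² = π(6.7000e-03 m)² = 1.410e-04 m²
R₂ = (1.71×10^-8)(5.65)/(1.410e-04) = 6.851×10^-4 Ω
R = R₁ + R₂ = 0.1618 Ω
V = IR = 14.5 × 0.1618 = 2.35 V

2.35 V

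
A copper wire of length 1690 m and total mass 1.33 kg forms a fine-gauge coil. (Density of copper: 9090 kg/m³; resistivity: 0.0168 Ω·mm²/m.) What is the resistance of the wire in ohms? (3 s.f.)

ρ = 0.0168 Ω·mm²/m = 1.68×10^-8 Ω·m
A = m/(density·L) = 1.33/(9090×1690) = 8.6577e-08 m²
R = ρL/A = (1.68×10^-8)(1690)/(8.6577e-08) = 328 Ω

328 Ω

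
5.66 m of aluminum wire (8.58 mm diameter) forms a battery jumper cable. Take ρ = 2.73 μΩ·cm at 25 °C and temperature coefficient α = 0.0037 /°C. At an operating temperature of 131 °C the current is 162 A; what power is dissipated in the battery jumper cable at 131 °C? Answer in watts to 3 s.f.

ρ = 2.73 μΩ·cm = 2.73×10^-8 Ω·m
A = π(d/2)² = π(4.2900e-03 m)² = 5.782e-05 m²
R₍25₎ = ρL/A = (2.73×10^-8)(5.66)/(5.782e-05) = 0.002672 Ω
R₍131₎ = R₍25₎(1 + αΔT) = 0.002672 × (1 + 0.0037×106) = 0.003721 Ω
P = I²R = (162)² × 0.003721 = 97.6 W

97.6 W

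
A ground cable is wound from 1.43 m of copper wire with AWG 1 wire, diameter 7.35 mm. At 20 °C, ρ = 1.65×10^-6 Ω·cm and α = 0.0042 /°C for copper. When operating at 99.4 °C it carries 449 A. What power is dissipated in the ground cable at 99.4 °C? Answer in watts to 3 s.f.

149 W

ρ = 1.65×10^-6 Ω·cm = 1.65×10^-8 Ω·m
A = π(7.35/2 mm)² = π(3.6750e-03 m)² = 4.243e-05 m²
R₍20₎ = ρL/A = (1.65×10^-8)(1.43)/(4.243e-05) = 5.561×10^-4 Ω
R₍99.4₎ = R₍20₎(1 + αΔT) = 5.561×10^-4 × (1 + 0.0042×79.4) = 7.416×10^-4 Ω
P = I²R = (449)² × 7.416×10^-4 = 149 W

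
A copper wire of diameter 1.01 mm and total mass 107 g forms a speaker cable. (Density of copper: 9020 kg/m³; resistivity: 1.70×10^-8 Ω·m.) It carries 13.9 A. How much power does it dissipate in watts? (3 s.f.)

60.7 W

A = π(d/2)² = π(5.0500e-04 m)² = 8.0118e-07 m²
L = m/(density·A) = 0.107/(9020×8.0118e-07) = 14.81 m
R = ρL/A = (1.70×10^-8)(14.81)/(8.0118e-07) = 0.3142 Ω
P = I²R = (13.9)² × 0.3142 = 60.7 W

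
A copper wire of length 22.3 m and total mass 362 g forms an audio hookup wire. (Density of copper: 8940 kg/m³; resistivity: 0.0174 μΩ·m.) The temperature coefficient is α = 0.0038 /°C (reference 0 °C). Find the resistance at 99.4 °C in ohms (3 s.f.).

0.294 Ω

ρ = 0.0174 μΩ·m = 1.74×10^-8 Ω·m
A = m/(density·L) = 0.362/(8940×22.3) = 1.8158e-06 m²
R = ρL/A = (1.74×10^-8)(22.3)/(1.8158e-06) = 0.2137 Ω
R(99.4 °C) = 0.2137 × (1 + 0.0038×99.4) = 0.294 Ω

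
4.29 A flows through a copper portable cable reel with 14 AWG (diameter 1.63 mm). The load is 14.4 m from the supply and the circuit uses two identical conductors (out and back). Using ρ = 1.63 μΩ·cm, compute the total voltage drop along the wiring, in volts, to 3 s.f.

ρ = 1.63 μΩ·cm = 1.63×10^-8 Ω·m
A = π(1.63/2 mm)² = π(8.1500e-04 m)² = 2.087e-06 m²
Total conductor length (both ways) L = 2 × 14.4 = 28.8 m
R = ρL/A = (1.63×10^-8)(28.8)/(2.087e-06) = 0.225 Ω
V = IR = 4.29 × 0.225 = 0.965 V

0.965 V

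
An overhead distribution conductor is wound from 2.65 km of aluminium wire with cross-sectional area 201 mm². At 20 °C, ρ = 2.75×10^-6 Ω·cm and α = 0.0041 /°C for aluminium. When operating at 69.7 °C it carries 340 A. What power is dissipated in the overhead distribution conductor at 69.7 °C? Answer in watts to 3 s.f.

50500 W

ρ = 2.75×10^-6 Ω·cm = 2.75×10^-8 Ω·m
A = 201 mm² = 2.010e-04 m²
R₍20₎ = ρL/A = (2.75×10^-8)(2650)/(2.010e-04) = 0.3626 Ω
R₍69.7₎ = R₍20₎(1 + αΔT) = 0.3626 × (1 + 0.0041×49.7) = 0.4364 Ω
P = I²R = (340)² × 0.4364 = 50500 W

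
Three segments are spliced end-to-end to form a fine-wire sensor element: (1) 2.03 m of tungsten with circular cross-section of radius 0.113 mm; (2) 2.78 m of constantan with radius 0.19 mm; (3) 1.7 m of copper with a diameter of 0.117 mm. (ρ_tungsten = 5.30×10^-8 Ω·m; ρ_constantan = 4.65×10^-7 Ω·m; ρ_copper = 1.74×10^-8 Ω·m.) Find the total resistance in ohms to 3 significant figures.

Seg 1: A = πr² = π(1.1300e-04 m)² = 4.011e-08 m²
R_1 = (5.30×10^-8)(2.03)/(4.011e-08) = 2.682 Ω
Seg 2: A = πr² = π(1.9000e-04 m)² = 1.134e-07 m²
R_2 = (4.65×10^-7)(2.78)/(1.134e-07) = 11.4 Ω
Seg 3: A = π(d/2)² = π(5.8500e-05 m)² = 1.075e-08 m²
R_3 = (1.74×10^-8)(1.7)/(1.075e-08) = 2.751 Ω
R_total = R_1 + R_2 + R_3 = 16.8 Ω

16.8 Ω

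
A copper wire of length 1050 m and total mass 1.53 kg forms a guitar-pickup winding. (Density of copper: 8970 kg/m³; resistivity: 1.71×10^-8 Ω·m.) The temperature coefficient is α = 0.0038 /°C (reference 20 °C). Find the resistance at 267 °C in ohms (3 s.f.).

214 Ω

A = m/(density·L) = 1.53/(8970×1050) = 1.6245e-07 m²
R = ρL/A = (1.71×10^-8)(1050)/(1.6245e-07) = 110.5 Ω
R(267 °C) = 110.5 × (1 + 0.0038×247) = 214 Ω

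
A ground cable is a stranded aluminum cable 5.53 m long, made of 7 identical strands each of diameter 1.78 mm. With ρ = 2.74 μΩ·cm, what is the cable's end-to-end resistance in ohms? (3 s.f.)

0.00870 Ω

ρ = 2.74 μΩ·cm = 2.74×10^-8 Ω·m
A_strand = π(8.9000e-04 m)² = 2.488e-06 m²
R_strand = ρL/A = (2.74×10^-8)(5.53)/(2.488e-06) = 0.06089 Ω
R_total = R_strand/N = 0.06089/7 = 0.00870 Ω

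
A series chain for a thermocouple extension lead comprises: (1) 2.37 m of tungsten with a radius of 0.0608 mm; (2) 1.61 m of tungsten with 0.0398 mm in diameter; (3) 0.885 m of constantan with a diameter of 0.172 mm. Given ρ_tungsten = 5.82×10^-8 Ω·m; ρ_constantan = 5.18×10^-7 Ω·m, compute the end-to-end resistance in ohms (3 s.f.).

Seg 1: A = πr² = π(6.0800e-05 m)² = 1.161e-08 m²
R_1 = (5.82×10^-8)(2.37)/(1.161e-08) = 11.88 Ω
Seg 2: A = π(d/2)² = π(1.9900e-05 m)² = 1.244e-09 m²
R_2 = (5.82×10^-8)(1.61)/(1.244e-09) = 75.32 Ω
Seg 3: A = π(d/2)² = π(8.6000e-05 m)² = 2.324e-08 m²
R_3 = (5.18×10^-7)(0.885)/(2.324e-08) = 19.73 Ω
R_total = R_1 + R_2 + R_3 = 107 Ω

107 Ω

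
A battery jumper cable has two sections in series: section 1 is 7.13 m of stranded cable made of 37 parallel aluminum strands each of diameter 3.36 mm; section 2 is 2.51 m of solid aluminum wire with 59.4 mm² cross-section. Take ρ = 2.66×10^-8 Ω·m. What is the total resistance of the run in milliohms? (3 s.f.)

1.70 mΩ

Section 1: A_strand = π(1.6800e-03)² = 8.867e-06 m²; R₁ = ρL/(N·A_s) = (2.66×10^-8)(7.13)/(37×8.867e-06) = 5.781×10^-4 Ω
Section 2: A = 59.4 mm² = 5.940e-05 m²
R₂ = (2.66×10^-8)(2.51)/(5.940e-05) = 0.001124 Ω
R = R₁ + R₂ = 1.70 mΩ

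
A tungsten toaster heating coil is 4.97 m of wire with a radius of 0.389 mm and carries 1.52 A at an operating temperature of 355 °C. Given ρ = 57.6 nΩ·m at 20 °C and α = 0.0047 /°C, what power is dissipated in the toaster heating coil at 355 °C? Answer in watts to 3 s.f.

3.58 W

ρ = 57.6 nΩ·m = 5.76×10^-8 Ω·m
A = πr² = π(3.8900e-04 m)² = 4.754e-07 m²
R₍20₎ = ρL/A = (5.76×10^-8)(4.97)/(4.754e-07) = 0.6022 Ω
R₍355₎ = R₍20₎(1 + αΔT) = 0.6022 × (1 + 0.0047×335) = 1.55 Ω
P = I²R = (1.52)² × 1.55 = 3.58 W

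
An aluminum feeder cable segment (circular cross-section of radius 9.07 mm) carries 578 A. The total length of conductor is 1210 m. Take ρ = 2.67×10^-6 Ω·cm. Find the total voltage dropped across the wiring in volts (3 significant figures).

72.3 V

ρ = 2.67×10^-6 Ω·cm = 2.67×10^-8 Ω·m
A = πr² = π(9.0700e-03 m)² = 2.584e-04 m²
R = ρL/A = (2.67×10^-8)(1210)/(2.584e-04) = 0.125 Ω
V = IR = 578 × 0.125 = 72.3 V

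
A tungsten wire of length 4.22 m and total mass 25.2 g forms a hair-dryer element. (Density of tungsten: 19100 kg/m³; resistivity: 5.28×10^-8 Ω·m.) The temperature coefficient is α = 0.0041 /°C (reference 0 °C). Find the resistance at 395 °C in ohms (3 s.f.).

A = m/(density·L) = 0.0252/(19100×4.22) = 3.1265e-07 m²
R = ρL/A = (5.28×10^-8)(4.22)/(3.1265e-07) = 0.7127 Ω
R(395 °C) = 0.7127 × (1 + 0.0041×395) = 1.87 Ω

1.87 Ω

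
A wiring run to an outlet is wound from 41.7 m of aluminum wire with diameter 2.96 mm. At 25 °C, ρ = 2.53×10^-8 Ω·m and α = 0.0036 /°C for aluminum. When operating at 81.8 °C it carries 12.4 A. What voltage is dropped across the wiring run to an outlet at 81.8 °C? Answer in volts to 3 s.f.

A = π(d/2)² = π(1.4800e-03 m)² = 6.881e-06 m²
R₍25₎ = ρL/A = (2.53×10^-8)(41.7)/(6.881e-06) = 0.1533 Ω
R₍81.8₎ = R₍25₎(1 + αΔT) = 0.1533 × (1 + 0.0036×56.8) = 0.1847 Ω
V = IR = 12.4 × 0.1847 = 2.29 V

2.29 V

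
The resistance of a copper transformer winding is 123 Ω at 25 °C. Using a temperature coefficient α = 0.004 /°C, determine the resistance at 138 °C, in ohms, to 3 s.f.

ΔT = 138 − 25 = 113 °C
R = R₀(1 + αΔT) = 123 × (1 + 0.004×113) = 123 × 1.452 = 179 Ω

179 Ω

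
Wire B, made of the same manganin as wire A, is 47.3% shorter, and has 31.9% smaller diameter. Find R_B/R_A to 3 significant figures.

1.14

R ∝ L/d², so R_B/R_A = (1 − 47.3/100) × (1 − 31.9/100)⁻²
= 0.527 × 2.156 = 1.14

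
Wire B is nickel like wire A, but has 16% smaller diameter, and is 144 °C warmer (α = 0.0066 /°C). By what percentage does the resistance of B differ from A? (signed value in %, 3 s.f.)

R ∝ ρL/d² with ρ ∝ (1+αΔT), so R_B/R_A = (1 − 16/100)⁻² × (1 + 0.0066×144)
= 1.417 × 1.95 = 2.764
(R_B − R_A)/R_A = 2.764 − 1 = 176%

176%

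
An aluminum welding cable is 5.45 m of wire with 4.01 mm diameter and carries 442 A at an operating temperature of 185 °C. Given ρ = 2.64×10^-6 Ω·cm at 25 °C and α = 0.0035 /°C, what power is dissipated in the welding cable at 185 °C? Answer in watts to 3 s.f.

ρ = 2.64×10^-6 Ω·cm = 2.64×10^-8 Ω·m
A = π(d/2)² = π(2.0050e-03 m)² = 1.263e-05 m²
R₍25₎ = ρL/A = (2.64×10^-8)(5.45)/(1.263e-05) = 0.01139 Ω
R₍185₎ = R₍25₎(1 + αΔT) = 0.01139 × (1 + 0.0035×160) = 0.01777 Ω
P = I²R = (442)² × 0.01777 = 3470 W

3470 W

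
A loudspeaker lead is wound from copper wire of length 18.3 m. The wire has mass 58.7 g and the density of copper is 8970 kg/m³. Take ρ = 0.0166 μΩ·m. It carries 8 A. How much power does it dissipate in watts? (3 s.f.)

ρ = 0.0166 μΩ·m = 1.66×10^-8 Ω·m
A = m/(density·L) = 0.0587/(8970×18.3) = 3.5760e-07 m²
R = ρL/A = (1.66×10^-8)(18.3)/(3.5760e-07) = 0.8495 Ω
P = I²R = (8)² × 0.8495 = 54.4 W

54.4 W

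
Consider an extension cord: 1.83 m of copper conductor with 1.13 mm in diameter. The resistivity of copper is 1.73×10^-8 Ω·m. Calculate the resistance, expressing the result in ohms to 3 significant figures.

A = π(d/2)² = π(5.6500e-04 m)² = 1.003e-06 m²
R = ρL/A = (1.73×10^-8)(1.83 m)/(1.003e-06 m²) = 0.0316 Ω

0.0316 Ω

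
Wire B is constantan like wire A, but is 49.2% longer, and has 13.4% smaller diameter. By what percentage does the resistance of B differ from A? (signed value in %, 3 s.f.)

98.9%

R ∝ L/d², so R_B/R_A = (1 + 49.2/100) × (1 − 13.4/100)⁻²
= 1.492 × 1.333 = 1.99
(R_B − R_A)/R_A = 1.99 − 1 = 98.9%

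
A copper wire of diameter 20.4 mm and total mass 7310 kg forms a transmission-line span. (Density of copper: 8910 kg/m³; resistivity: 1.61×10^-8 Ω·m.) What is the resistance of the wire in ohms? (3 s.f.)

0.124 Ω

A = π(d/2)² = π(1.0200e-02 m)² = 3.2685e-04 m²
L = m/(density·A) = 7310/(8910×3.2685e-04) = 2510 m
R = ρL/A = (1.61×10^-8)(2510)/(3.2685e-04) = 0.124 Ω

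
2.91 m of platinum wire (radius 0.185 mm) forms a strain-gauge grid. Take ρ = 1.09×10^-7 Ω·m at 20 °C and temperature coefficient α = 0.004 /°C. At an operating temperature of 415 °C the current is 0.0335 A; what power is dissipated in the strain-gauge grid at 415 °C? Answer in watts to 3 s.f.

0.00854 W

A = πr² = π(1.8500e-04 m)² = 1.075e-07 m²
R₍20₎ = ρL/A = (1.09×10^-7)(2.91)/(1.075e-07) = 2.95 Ω
R₍415₎ = R₍20₎(1 + αΔT) = 2.95 × (1 + 0.004×395) = 7.611 Ω
P = I²R = (0.0335)² × 7.611 = 0.00854 W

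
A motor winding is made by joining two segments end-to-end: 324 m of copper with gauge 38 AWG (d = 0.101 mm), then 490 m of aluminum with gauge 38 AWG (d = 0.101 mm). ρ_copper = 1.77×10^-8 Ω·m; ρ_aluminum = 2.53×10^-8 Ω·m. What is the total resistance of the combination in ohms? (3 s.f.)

Segment 1: A = π(0.101/2 mm)² = π(5.0500e-05 m)² = 8.012e-09 m²
R₁ = ρL/A = (1.77×10^-8)(324)/(8.012e-09) = 715.8 Ω
R₂ = (2.53×10^-8)(490)/(8.012e-09) = 1547 Ω
R = R₁ + R₂ = 2260 Ω

2260 Ω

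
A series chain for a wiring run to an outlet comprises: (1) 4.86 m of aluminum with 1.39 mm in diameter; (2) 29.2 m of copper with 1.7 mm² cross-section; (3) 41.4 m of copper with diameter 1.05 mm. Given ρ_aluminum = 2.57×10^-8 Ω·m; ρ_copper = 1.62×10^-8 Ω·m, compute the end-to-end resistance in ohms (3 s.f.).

1.14 Ω

Seg 1: A = π(d/2)² = π(6.9500e-04 m)² = 1.517e-06 m²
R_1 = (2.57×10^-8)(4.86)/(1.517e-06) = 0.08231 Ω
Seg 2: A = 1.7 mm² = 1.700e-06 m²
R_2 = (1.62×10^-8)(29.2)/(1.700e-06) = 0.2783 Ω
Seg 3: A = π(d/2)² = π(5.2500e-04 m)² = 8.659e-07 m²
R_3 = (1.62×10^-8)(41.4)/(8.659e-07) = 0.7745 Ω
R_total = R_1 + R_2 + R_3 = 1.14 Ω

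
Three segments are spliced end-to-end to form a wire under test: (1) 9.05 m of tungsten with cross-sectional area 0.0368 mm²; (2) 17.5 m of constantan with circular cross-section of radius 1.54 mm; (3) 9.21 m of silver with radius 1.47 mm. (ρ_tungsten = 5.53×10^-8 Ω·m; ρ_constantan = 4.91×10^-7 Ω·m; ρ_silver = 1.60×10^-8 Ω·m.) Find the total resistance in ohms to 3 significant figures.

14.8 Ω

Seg 1: A = 0.0368 mm² = 3.680e-08 m²
R_1 = (5.53×10^-8)(9.05)/(3.680e-08) = 13.6 Ω
Seg 2: A = πr² = π(1.5400e-03 m)² = 7.451e-06 m²
R_2 = (4.91×10^-7)(17.5)/(7.451e-06) = 1.153 Ω
Seg 3: A = πr² = π(1.4700e-03 m)² = 6.789e-06 m²
R_3 = (1.60×10^-8)(9.21)/(6.789e-06) = 0.02171 Ω
R_total = R_1 + R_2 + R_3 = 14.8 Ω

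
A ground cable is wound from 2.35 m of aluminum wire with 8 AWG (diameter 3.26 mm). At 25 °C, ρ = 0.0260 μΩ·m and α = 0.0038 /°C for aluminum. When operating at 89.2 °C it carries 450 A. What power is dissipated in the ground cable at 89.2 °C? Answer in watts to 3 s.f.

1840 W

ρ = 0.0260 μΩ·m = 2.60×10^-8 Ω·m
A = π(3.26/2 mm)² = π(1.6300e-03 m)² = 8.347e-06 m²
R₍25₎ = ρL/A = (2.60×10^-8)(2.35)/(8.347e-06) = 0.00732 Ω
R₍89.2₎ = R₍25₎(1 + αΔT) = 0.00732 × (1 + 0.0038×64.2) = 0.009106 Ω
P = I²R = (450)² × 0.009106 = 1840 W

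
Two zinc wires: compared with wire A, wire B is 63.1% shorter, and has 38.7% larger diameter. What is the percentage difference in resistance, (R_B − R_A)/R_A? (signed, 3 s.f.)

R ∝ L/d², so R_B/R_A = (1 − 63.1/100) × (1 + 38.7/100)⁻²
= 0.369 × 0.5198 = 0.1918
(R_B − R_A)/R_A = 0.1918 − 1 = -80.8%

-80.8%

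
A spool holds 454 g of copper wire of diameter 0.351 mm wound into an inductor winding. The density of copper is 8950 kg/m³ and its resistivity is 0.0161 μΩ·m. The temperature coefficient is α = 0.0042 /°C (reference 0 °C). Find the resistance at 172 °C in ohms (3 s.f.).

150 Ω

ρ = 0.0161 μΩ·m = 1.61×10^-8 Ω·m
A = π(d/2)² = π(1.7550e-04 m)² = 9.6762e-08 m²
L = m/(density·A) = 0.454/(8950×9.6762e-08) = 524.2 m
R = ρL/A = (1.61×10^-8)(524.2)/(9.6762e-08) = 87.23 Ω
R(172 °C) = 87.23 × (1 + 0.0042×172) = 150 Ω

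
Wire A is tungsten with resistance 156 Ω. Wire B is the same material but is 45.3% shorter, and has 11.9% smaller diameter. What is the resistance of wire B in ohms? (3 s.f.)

R ∝ L/d², so R_B/R_A = (1 − 45.3/100) × (1 − 11.9/100)⁻²
= 0.547 × 1.288 = 0.7047
R_B = 0.7047 × 156 = 110 Ω

110 Ω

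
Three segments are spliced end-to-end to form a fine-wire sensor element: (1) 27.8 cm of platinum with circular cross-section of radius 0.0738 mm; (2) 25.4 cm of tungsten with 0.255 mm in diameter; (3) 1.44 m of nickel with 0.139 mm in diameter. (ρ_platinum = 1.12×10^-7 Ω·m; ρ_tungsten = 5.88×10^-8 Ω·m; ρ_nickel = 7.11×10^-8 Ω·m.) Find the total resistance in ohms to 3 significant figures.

8.86 Ω

Seg 1: A = πr² = π(7.3800e-05 m)² = 1.711e-08 m²
R_1 = (1.12×10^-7)(0.278)/(1.711e-08) = 1.82 Ω
Seg 2: A = π(d/2)² = π(1.2750e-04 m)² = 5.107e-08 m²
R_2 = (5.88×10^-8)(0.254)/(5.107e-08) = 0.2924 Ω
Seg 3: A = π(d/2)² = π(6.9500e-05 m)² = 1.517e-08 m²
R_3 = (7.11×10^-8)(1.44)/(1.517e-08) = 6.747 Ω
R_total = R_1 + R_2 + R_3 = 8.86 Ω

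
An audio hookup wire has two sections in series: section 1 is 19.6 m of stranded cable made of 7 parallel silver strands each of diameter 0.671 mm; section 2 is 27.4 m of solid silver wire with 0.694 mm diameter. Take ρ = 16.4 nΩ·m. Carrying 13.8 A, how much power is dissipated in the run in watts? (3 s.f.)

ρ = 16.4 nΩ·m = 1.64×10^-8 Ω·m
Section 1: A_strand = π(3.3550e-04)² = 3.536e-07 m²; R₁ = ρL/(N·A_s) = (1.64×10^-8)(19.6)/(7×3.536e-07) = 0.1299 Ω
Section 2: A = π(d/2)² = π(3.4700e-04 m)² = 3.783e-07 m²
R₂ = (1.64×10^-8)(27.4)/(3.783e-07) = 1.188 Ω
R = R₁ + R₂ = 1.318 Ω
P = I²R = (13.8)² × 1.318 = 251 W

251 W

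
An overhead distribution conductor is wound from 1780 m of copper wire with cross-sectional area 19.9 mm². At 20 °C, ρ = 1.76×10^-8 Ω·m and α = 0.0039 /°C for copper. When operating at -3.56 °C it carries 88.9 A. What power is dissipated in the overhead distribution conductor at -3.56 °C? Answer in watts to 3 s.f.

A = 19.9 mm² = 1.990e-05 m²
R₍20₎ = ρL/A = (1.76×10^-8)(1780)/(1.990e-05) = 1.574 Ω
R₍-3.56₎ = R₍20₎(1 + αΔT) = 1.574 × (1 + 0.0039×-23.6) = 1.43 Ω
P = I²R = (88.9)² × 1.43 = 11300 W

11300 W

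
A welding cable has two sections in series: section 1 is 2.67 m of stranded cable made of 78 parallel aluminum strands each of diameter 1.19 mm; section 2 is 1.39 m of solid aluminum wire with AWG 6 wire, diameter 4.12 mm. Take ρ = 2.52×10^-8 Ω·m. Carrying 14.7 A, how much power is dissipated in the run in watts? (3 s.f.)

Section 1: A_strand = π(5.9500e-04)² = 1.112e-06 m²; R₁ = ρL/(N·A_s) = (2.52×10^-8)(2.67)/(78×1.112e-06) = 7.756×10^-4 Ω
Section 2: A = π(4.12/2 mm)² = π(2.0600e-03 m)² = 1.333e-05 m²
R₂ = (2.52×10^-8)(1.39)/(1.333e-05) = 0.002627 Ω
R = R₁ + R₂ = 0.003403 Ω
P = I²R = (14.7)² × 0.003403 = 0.735 W

0.735 W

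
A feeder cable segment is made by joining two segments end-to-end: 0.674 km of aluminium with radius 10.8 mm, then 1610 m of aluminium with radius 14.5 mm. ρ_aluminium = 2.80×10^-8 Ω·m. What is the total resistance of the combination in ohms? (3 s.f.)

0.120 Ω

Segment 1: A = πr² = π(1.0800e-02 m)² = 3.664e-04 m²
R₁ = ρL/A = (2.80×10^-8)(674)/(3.664e-04) = 0.0515 Ω
Segment 2: A = πr² = π(1.4500e-02 m)² = 6.605e-04 m²
R₂ = (2.80×10^-8)(1610)/(6.605e-04) = 0.06825 Ω
R = R₁ + R₂ = 0.120 Ω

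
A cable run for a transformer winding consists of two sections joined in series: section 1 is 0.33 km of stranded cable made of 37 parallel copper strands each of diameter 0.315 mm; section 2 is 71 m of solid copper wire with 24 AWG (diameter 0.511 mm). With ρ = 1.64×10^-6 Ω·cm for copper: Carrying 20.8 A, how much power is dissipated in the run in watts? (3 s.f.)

3270 W

ρ = 1.64×10^-6 Ω·cm = 1.64×10^-8 Ω·m
Section 1: A_strand = π(1.5750e-04)² = 7.793e-08 m²; R₁ = ρL/(N·A_s) = (1.64×10^-8)(330)/(37×7.793e-08) = 1.877 Ω
Section 2: A = π(0.511/2 mm)² = π(2.5550e-04 m)² = 2.051e-07 m²
R₂ = (1.64×10^-8)(71)/(2.051e-07) = 5.678 Ω
R = R₁ + R₂ = 7.555 Ω
P = I²R = (20.8)² × 7.555 = 3270 W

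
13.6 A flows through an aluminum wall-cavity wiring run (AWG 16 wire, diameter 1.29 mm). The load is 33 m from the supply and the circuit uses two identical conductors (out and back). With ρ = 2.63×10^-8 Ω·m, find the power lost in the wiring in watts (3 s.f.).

A = π(1.29/2 mm)² = π(6.4500e-04 m)² = 1.307e-06 m²
Total conductor length (both ways) L = 2 × 33 = 66 m
R = ρL/A = (2.63×10^-8)(66)/(1.307e-06) = 1.328 Ω
P = I²R = (13.6)² × 1.328 = 246 W

246 W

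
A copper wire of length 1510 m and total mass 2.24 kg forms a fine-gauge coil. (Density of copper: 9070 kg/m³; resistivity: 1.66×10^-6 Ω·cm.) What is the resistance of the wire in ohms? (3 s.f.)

ρ = 1.66×10^-6 Ω·cm = 1.66×10^-8 Ω·m
A = m/(density·L) = 2.24/(9070×1510) = 1.6355e-07 m²
R = ρL/A = (1.66×10^-8)(1510)/(1.6355e-07) = 153 Ω

153 Ω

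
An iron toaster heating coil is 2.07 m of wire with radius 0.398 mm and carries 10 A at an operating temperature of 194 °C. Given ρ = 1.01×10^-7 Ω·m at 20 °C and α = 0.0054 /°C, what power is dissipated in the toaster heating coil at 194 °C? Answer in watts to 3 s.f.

81.5 W

A = πr² = π(3.9800e-04 m)² = 4.976e-07 m²
R₍20₎ = ρL/A = (1.01×10^-7)(2.07)/(4.976e-07) = 0.4201 Ω
R₍194₎ = R₍20₎(1 + αΔT) = 0.4201 × (1 + 0.0054×174) = 0.8149 Ω
P = I²R = (10)² × 0.8149 = 81.5 W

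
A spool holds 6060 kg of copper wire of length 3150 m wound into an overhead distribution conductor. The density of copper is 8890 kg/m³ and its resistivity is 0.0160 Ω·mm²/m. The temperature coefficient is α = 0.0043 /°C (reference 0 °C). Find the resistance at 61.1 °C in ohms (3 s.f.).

ρ = 0.0160 Ω·mm²/m = 1.60×10^-8 Ω·m
A = m/(density·L) = 6060/(8890×3150) = 2.1640e-04 m²
R = ρL/A = (1.60×10^-8)(3150)/(2.1640e-04) = 0.2329 Ω
R(61.1 °C) = 0.2329 × (1 + 0.0043×61.1) = 0.294 Ω

0.294 Ω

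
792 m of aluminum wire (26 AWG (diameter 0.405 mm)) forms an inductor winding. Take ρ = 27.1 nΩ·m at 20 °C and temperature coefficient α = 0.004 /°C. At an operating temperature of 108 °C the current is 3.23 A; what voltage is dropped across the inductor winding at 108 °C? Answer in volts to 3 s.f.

ρ = 27.1 nΩ·m = 2.71×10^-8 Ω·m
A = π(0.405/2 mm)² = π(2.0250e-04 m)² = 1.288e-07 m²
R₍20₎ = ρL/A = (2.71×10^-8)(792)/(1.288e-07) = 166.6 Ω
R₍108₎ = R₍20₎(1 + αΔT) = 166.6 × (1 + 0.004×88) = 225.3 Ω
V = IR = 3.23 × 225.3 = 728 V

728 V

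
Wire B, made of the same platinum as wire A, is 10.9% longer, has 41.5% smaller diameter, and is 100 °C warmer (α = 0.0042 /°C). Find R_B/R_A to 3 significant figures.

4.60

R ∝ ρL/d² with ρ ∝ (1+αΔT), so R_B/R_A = (1 + 10.9/100) × (1 − 41.5/100)⁻² × (1 + 0.0042×100)
= 1.109 × 2.922 × 1.42 = 4.60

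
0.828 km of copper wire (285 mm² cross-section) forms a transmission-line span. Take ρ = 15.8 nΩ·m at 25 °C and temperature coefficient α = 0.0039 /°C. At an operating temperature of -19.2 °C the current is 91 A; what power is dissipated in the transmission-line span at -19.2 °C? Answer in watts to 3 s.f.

315 W

ρ = 15.8 nΩ·m = 1.58×10^-8 Ω·m
A = 285 mm² = 2.850e-04 m²
R₍25₎ = ρL/A = (1.58×10^-8)(828)/(2.850e-04) = 0.0459 Ω
R₍-19.2₎ = R₍25₎(1 + αΔT) = 0.0459 × (1 + 0.0039×-44.2) = 0.03799 Ω
P = I²R = (91)² × 0.03799 = 315 W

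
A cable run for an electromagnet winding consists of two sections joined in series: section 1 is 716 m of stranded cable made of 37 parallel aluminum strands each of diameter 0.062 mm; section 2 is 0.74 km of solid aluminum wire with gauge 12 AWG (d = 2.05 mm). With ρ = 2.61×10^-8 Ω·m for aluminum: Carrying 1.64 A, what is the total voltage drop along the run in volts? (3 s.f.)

Section 1: A_strand = π(3.1000e-05)² = 3.019e-09 m²; R₁ = ρL/(N·A_s) = (2.61×10^-8)(716)/(37×3.019e-09) = 167.3 Ω
Section 2: A = π(2.05/2 mm)² = π(1.0250e-03 m)² = 3.301e-06 m²
R₂ = (2.61×10^-8)(740)/(3.301e-06) = 5.852 Ω
R = R₁ + R₂ = 173.1 Ω
V = IR = 1.64 × 173.1 = 284 V

284 V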